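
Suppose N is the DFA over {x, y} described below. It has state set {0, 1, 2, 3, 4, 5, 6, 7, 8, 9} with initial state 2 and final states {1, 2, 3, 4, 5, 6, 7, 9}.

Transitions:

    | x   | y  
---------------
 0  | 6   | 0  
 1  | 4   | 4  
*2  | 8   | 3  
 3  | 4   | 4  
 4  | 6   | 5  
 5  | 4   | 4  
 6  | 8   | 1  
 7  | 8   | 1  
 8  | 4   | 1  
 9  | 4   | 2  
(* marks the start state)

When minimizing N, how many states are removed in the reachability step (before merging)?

3

Starting at 2 and following transitions, the reachable set is {1, 2, 3, 4, 5, 6, 8}. That leaves 0, 7, 9 unreachable — 3 in total.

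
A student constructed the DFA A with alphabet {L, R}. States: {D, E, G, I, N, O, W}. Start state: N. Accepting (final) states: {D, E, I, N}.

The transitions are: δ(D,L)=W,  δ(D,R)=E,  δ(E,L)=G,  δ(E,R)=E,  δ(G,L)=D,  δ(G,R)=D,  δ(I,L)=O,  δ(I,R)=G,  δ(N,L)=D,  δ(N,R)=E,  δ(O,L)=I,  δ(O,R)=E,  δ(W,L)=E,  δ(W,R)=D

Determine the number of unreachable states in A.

2

BFS from N reaches {D, E, G, N, W}; the 2 state(s) I, O are never visited.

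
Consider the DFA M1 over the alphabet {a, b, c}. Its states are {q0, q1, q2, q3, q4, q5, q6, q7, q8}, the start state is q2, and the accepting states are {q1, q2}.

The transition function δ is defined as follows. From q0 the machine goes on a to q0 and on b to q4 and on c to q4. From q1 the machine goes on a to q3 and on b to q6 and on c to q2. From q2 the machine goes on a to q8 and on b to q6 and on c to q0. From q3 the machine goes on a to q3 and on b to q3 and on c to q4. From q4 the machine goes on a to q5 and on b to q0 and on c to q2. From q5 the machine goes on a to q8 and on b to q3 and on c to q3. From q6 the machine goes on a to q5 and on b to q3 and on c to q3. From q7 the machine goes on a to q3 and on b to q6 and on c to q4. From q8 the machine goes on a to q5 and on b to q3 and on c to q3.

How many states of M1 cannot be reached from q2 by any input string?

No path from q2 leads to q1, q7; the other 7 states are all reachable.

2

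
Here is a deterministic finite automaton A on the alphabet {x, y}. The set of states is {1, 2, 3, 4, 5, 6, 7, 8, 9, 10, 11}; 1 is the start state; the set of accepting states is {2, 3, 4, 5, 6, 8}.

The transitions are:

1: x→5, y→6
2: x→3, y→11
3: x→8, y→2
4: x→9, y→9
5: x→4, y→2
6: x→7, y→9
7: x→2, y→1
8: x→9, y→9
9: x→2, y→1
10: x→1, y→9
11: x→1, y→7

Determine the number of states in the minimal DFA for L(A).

Reachable states from the start: {1,2,3,4,5,6,7,8,9,11}. Unreachable: {10} — drop them.
P0 = {2,3,4,5,6,8} | {1,7,9,11}.
On input x, block {2,3,4,5,6,8} splits into {2,3,5} and {4,6,8}.
On input x, block {2,3,5} splits into {3,5} and {2}.
Refine {1,7,9,11} on symbol x: members go to different blocks, giving {7,9} and {1} and {11}.
The partition is now stable with 6 blocks: {3,5} | {7,9} | {4,6,8} | {2} | {1} | {11}.

6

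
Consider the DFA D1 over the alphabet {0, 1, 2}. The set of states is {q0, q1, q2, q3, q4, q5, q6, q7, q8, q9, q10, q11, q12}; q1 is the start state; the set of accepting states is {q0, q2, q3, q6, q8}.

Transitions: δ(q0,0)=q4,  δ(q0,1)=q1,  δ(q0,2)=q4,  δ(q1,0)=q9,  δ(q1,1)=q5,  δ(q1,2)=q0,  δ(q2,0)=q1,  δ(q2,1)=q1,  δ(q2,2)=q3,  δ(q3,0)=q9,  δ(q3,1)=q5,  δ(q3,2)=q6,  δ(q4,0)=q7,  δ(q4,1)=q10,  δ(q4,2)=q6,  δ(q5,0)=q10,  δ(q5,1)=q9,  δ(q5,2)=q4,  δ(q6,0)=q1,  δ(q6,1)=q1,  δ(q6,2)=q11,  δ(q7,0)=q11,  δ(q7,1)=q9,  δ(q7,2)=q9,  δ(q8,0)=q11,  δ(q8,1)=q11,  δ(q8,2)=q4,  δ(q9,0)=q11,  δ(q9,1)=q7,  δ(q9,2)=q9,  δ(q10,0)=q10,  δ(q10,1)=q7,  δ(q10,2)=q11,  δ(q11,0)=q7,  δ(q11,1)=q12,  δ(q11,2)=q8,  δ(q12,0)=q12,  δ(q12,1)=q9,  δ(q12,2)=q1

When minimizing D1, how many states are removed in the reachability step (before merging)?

2

BFS from q1 reaches {q0, q1, q4, q5, q6, q7, q8, q9, q10, q11, q12}; the 2 state(s) q2, q3 are never visited.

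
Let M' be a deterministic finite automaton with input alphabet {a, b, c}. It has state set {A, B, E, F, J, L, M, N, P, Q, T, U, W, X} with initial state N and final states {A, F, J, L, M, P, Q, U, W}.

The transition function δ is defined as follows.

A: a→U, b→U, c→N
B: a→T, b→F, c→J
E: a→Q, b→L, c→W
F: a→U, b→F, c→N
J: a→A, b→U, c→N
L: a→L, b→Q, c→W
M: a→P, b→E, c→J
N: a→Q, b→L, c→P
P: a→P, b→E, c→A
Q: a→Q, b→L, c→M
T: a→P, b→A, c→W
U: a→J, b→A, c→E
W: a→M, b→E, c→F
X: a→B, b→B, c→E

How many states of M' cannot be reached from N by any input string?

Starting at N and following transitions, the reachable set is {A, E, F, J, L, M, N, P, Q, U, W}. That leaves B, T, X unreachable — 3 in total.

3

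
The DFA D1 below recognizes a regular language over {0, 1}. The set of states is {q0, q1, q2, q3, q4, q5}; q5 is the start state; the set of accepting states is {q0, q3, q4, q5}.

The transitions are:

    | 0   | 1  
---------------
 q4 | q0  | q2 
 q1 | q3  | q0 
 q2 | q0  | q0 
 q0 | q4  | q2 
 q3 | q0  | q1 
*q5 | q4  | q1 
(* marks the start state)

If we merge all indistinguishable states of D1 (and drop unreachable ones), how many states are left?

2

Every state is reachable, so we keep all 6.
Initial partition by acceptance: {q0,q3,q4,q5} | {q1,q2}.
The partition is now stable with 2 blocks: {q0,q3,q4,q5} | {q1,q2}.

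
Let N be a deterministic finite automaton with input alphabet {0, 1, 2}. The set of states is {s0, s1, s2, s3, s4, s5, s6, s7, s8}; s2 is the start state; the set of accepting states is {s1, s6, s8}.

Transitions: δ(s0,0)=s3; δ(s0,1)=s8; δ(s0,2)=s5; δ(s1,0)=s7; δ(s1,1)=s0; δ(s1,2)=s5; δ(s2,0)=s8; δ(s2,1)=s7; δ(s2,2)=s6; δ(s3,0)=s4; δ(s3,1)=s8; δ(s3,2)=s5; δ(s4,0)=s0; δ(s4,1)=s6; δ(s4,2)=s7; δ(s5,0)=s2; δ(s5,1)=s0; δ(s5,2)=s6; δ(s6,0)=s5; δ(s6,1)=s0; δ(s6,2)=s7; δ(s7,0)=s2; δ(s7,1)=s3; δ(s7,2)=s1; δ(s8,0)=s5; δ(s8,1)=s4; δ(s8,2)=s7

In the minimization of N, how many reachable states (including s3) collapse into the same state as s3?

3

P0 = {s1,s6,s8} | {s0,s2,s3,s4,s5,s7}.
On input 0, block {s0,s2,s3,s4,s5,s7} splits into {s0,s3,s4,s5,s7} and {s2}.
Refine {s0,s3,s4,s5,s7} on symbol 0: members go to different blocks, giving {s0,s3,s4} and {s5,s7}.
No further refinement is possible. Final partition (4 blocks): {s1,s6,s8} | {s0,s3,s4} | {s2} | {s5,s7}.
State s3 belongs to the block {s0,s3,s4}, which has 3 states.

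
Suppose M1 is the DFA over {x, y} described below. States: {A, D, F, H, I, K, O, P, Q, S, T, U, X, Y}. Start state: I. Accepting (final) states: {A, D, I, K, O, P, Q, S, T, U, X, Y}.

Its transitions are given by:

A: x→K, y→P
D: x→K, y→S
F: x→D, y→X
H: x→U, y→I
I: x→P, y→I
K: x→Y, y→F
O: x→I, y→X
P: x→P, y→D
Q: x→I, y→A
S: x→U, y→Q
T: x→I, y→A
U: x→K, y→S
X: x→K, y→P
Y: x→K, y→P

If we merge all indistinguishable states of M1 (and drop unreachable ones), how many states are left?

First remove the unreachable states {H,O,T}; 11 states remain.
P0 = {A,D,I,K,P,Q,S,U,X,Y} | {F}.
Refine {A,D,I,K,P,Q,S,U,X,Y} on symbol y: members go to different blocks, giving {A,D,I,P,Q,S,U,X,Y} and {K}.
On input x, block {A,D,I,P,Q,S,U,X,Y} splits into {A,D,U,X,Y} and {I,P,Q,S}.
Refine {I,P,Q,S} on symbol x: members go to different blocks, giving {I,P,Q} and {S}.
Split {A,D,U,X,Y} by δ(·,y) → {A,X,Y} and {D,U}.
On input y, block {I,P,Q} splits into {P} and {Q} and {I}.
Stable partition: {A,X,Y} | {F} | {K} | {P} | {S} | {D,U} | {Q} | {I} — 8 equivalence classes.

8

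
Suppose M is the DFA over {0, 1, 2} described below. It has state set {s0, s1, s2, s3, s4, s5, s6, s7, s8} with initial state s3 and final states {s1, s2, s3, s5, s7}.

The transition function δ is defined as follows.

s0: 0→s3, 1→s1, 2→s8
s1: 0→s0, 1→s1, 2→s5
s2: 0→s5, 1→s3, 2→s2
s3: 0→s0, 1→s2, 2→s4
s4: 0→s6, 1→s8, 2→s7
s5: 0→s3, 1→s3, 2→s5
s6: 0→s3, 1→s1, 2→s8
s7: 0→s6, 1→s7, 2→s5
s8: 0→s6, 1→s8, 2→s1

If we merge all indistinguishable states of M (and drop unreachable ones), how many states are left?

6

P0 = {s1,s2,s3,s5,s7} | {s0,s4,s6,s8}.
Refine {s1,s2,s3,s5,s7} on symbol 0: members go to different blocks, giving {s1,s3,s7} and {s2,s5}.
Refine {s1,s3,s7} on symbol 1: members go to different blocks, giving {s1,s7} and {s3}.
Split {s0,s4,s6,s8} by δ(·,0) → {s0,s6} and {s4,s8}.
Split {s2,s5} by δ(·,0) → {s2} and {s5}.
The partition is now stable with 6 blocks: {s1,s7} | {s0,s6} | {s2} | {s3} | {s4,s8} | {s5}.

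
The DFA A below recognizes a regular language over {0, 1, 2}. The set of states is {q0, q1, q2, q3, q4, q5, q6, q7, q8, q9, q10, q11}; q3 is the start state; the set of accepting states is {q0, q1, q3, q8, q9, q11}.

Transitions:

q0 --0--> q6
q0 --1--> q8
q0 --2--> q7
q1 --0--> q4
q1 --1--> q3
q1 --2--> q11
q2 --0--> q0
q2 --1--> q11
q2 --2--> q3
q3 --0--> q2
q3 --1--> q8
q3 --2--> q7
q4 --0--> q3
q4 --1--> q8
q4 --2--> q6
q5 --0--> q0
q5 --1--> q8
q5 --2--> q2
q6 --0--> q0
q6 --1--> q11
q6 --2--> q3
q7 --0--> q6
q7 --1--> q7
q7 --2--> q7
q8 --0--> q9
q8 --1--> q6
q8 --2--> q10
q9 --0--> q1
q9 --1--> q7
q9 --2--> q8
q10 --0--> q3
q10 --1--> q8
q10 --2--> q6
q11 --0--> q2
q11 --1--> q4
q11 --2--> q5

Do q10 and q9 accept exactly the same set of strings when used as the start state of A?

All states are reachable from the start state.
P0 = {q0,q1,q3,q8,q9,q11} | {q2,q4,q5,q6,q7,q10}.
Split {q0,q1,q3,q8,q9,q11} by δ(·,0) → {q0,q1,q3,q11} and {q8,q9}.
On input 1, block {q0,q1,q3,q11} splits into {q0,q3} and {q1} and {q11}.
On input 0, block {q2,q4,q5,q6,q7,q10} splits into {q2,q4,q5,q6,q10} and {q7}.
Refine {q2,q4,q5,q6,q10} on symbol 1: members go to different blocks, giving {q4,q5,q10} and {q2,q6}.
Split {q8,q9} by δ(·,0) → {q8} and {q9}.
Stable partition: {q0,q3} | {q4,q5,q10} | {q8} | {q1} | {q11} | {q7} | {q2,q6} | {q9} — 8 equivalence classes.
q10 and q9 end up in different blocks, so they are distinguishable. For instance, the string 'ε' is accepted from only q9.

No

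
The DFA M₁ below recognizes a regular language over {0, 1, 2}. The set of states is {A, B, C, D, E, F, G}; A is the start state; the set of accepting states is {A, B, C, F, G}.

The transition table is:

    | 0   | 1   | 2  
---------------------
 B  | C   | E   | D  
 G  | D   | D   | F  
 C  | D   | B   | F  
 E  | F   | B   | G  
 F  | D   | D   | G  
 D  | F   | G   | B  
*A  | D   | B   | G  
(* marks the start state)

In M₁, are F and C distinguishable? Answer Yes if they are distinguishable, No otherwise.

Start with accepting vs non-accepting: {A,B,C,F,G} | {D,E}.
Split {A,B,C,F,G} by δ(·,0) → {A,C,F,G} and {B}.
Refine {A,C,F,G} on symbol 1: members go to different blocks, giving {A,C} and {F,G}.
Refine {D,E} on symbol 1: members go to different blocks, giving {D} and {E}.
The partition is now stable with 5 blocks: {A,C} | {D} | {B} | {F,G} | {E}.
F and C end up in different blocks, so they are distinguishable. For instance, the string '1' is accepted from only C.

Yes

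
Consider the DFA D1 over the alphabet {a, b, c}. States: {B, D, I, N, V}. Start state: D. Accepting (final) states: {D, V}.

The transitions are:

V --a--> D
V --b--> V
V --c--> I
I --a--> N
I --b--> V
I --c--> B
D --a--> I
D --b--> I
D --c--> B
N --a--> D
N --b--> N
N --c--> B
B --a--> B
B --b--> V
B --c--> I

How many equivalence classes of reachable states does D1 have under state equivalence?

Start with accepting vs non-accepting: {D,V} | {B,I,N}.
Split {D,V} by δ(·,a) → {D} and {V}.
Split {B,I,N} by δ(·,a) → {B,I} and {N}.
Split {B,I} by δ(·,a) → {B} and {I}.
The partition is now stable with 5 blocks: {D} | {B} | {V} | {N} | {I}.

5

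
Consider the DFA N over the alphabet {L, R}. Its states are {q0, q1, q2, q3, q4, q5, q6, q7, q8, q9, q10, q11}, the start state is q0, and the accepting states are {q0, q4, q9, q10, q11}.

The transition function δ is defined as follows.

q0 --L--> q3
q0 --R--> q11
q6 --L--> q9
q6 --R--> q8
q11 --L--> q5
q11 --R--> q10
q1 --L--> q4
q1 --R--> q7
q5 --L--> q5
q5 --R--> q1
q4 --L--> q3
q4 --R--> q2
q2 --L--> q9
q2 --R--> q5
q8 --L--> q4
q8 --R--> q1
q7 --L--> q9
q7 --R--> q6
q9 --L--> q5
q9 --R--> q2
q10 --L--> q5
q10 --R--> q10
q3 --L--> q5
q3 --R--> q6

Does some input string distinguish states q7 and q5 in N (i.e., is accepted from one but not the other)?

Yes

All states are reachable from the start state.
Initial partition by acceptance: {q0,q4,q9,q10,q11} | {q1,q2,q3,q5,q6,q7,q8}.
Split {q0,q4,q9,q10,q11} by δ(·,R) → {q0,q10,q11} and {q4,q9}.
Split {q1,q2,q3,q5,q6,q7,q8} by δ(·,L) → {q1,q2,q6,q7,q8} and {q3,q5}.
Split {q1,q2,q6,q7,q8} by δ(·,R) → {q1,q6,q7,q8} and {q2}.
No further refinement is possible. Final partition (5 blocks): {q0,q10,q11} | {q1,q6,q7,q8} | {q4,q9} | {q3,q5} | {q2}.
q7 and q5 end up in different blocks, so they are distinguishable. For instance, the string 'L' is accepted from only q7.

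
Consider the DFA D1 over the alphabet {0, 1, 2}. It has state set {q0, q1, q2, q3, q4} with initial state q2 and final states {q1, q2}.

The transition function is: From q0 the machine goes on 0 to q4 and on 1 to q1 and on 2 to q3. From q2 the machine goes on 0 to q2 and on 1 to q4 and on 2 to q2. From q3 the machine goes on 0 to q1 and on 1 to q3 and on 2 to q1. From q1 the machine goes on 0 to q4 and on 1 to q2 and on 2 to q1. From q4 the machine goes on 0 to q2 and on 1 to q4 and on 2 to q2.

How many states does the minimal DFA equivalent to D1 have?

2

First remove the unreachable states {q0,q1,q3}; 2 states remain.
Start with accepting vs non-accepting: {q2} | {q4}.
No further refinement is possible. Final partition (2 blocks): {q2} | {q4}.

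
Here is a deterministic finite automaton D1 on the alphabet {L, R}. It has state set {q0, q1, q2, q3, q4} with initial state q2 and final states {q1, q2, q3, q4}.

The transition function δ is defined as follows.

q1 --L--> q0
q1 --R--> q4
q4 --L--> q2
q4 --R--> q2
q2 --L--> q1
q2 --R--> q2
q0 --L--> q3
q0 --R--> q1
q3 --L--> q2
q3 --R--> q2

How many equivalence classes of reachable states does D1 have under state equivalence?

All states are reachable from the start state.
Start with accepting vs non-accepting: {q1,q2,q3,q4} | {q0}.
Split {q1,q2,q3,q4} by δ(·,L) → {q2,q3,q4} and {q1}.
Split {q2,q3,q4} by δ(·,L) → {q3,q4} and {q2}.
The partition is now stable with 4 blocks: {q3,q4} | {q0} | {q1} | {q2}.

4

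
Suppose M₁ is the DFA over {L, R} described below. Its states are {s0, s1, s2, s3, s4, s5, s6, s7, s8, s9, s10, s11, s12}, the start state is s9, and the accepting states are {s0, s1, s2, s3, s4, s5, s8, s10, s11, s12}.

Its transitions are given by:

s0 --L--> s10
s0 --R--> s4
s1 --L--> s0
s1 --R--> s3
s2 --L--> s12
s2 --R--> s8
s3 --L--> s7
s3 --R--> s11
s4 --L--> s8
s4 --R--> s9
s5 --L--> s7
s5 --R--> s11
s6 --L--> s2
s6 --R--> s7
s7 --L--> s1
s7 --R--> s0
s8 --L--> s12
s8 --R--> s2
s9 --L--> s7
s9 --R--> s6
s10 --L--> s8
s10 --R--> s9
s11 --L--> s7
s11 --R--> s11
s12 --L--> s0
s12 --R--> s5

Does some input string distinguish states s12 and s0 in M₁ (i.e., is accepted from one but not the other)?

P0 = {s0,s1,s2,s3,s4,s5,s8,s10,s11,s12} | {s6,s7,s9}.
Refine {s0,s1,s2,s3,s4,s5,s8,s10,s11,s12} on symbol L: members go to different blocks, giving {s0,s1,s2,s4,s8,s10,s12} and {s3,s5,s11}.
Split {s0,s1,s2,s4,s8,s10,s12} by δ(·,R) → {s0,s2,s8} and {s1,s12} and {s4,s10}.
On input L, block {s0,s2,s8} splits into {s2,s8} and {s0}.
Refine {s6,s7,s9} on symbol L: members go to different blocks, giving {s6} and {s7} and {s9}.
Stable partition: {s2,s8} | {s6} | {s3,s5,s11} | {s1,s12} | {s4,s10} | {s0} | {s7} | {s9} — 8 equivalence classes.
s12 and s0 end up in different blocks, so they are distinguishable. For instance, the string 'LR' is accepted from only s12.

Yes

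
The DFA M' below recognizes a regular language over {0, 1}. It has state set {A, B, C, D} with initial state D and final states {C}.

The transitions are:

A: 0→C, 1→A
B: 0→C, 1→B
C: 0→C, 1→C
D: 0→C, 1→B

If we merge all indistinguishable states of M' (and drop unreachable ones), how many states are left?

2

States {A} cannot be reached from the start state, so discard them.
Start with accepting vs non-accepting: {C} | {B,D}.
No further refinement is possible. Final partition (2 blocks): {C} | {B,D}.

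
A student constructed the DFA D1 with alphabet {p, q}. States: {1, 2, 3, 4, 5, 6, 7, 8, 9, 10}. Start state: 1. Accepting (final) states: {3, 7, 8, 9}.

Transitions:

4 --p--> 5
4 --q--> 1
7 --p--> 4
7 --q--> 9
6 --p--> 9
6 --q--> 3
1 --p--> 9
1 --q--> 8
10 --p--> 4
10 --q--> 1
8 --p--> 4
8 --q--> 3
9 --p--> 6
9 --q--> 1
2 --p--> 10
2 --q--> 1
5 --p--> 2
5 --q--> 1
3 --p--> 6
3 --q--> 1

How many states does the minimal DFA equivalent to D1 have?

States {7} cannot be reached from the start state, so discard them.
P0 = {3,8,9} | {1,2,4,5,6,10}.
Refine {3,8,9} on symbol q: members go to different blocks, giving {3,9} and {8}.
Split {1,2,4,5,6,10} by δ(·,p) → {2,4,5,10} and {1,6}.
Split {1,6} by δ(·,q) → {1} and {6}.
The partition is now stable with 5 blocks: {3,9} | {2,4,5,10} | {8} | {1} | {6}.

5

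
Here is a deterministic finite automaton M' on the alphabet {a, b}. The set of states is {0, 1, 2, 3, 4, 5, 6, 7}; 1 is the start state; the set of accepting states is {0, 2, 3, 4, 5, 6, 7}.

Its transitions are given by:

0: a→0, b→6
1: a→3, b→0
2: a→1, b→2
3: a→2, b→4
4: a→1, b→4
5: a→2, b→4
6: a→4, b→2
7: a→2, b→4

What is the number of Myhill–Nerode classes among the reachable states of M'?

First remove the unreachable states {5,7}; 6 states remain.
Initial partition by acceptance: {0,2,3,4,6} | {1}.
Split {0,2,3,4,6} by δ(·,a) → {0,3,6} and {2,4}.
Split {0,3,6} by δ(·,a) → {3,6} and {0}.
The partition is now stable with 4 blocks: {3,6} | {1} | {2,4} | {0}.

4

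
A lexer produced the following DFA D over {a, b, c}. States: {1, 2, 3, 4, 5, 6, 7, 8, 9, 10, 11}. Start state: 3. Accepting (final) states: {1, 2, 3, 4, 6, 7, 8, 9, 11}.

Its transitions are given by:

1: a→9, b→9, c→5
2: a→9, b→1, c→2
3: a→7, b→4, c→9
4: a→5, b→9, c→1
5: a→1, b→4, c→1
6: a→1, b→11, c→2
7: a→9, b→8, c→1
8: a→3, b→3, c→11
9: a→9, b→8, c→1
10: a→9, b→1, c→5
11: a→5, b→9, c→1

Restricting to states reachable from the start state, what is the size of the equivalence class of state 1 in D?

1

States {2,6,10} cannot be reached from the start state, so discard them.
P0 = {1,3,4,7,8,9,11} | {5}.
Refine {1,3,4,7,8,9,11} on symbol a: members go to different blocks, giving {1,3,7,8,9} and {4,11}.
On input b, block {1,3,7,8,9} splits into {1,7,8,9} and {3}.
Split {1,7,8,9} by δ(·,a) → {1,7,9} and {8}.
Refine {1,7,9} on symbol b: members go to different blocks, giving {7,9} and {1}.
The partition is now stable with 6 blocks: {7,9} | {5} | {4,11} | {3} | {8} | {1}.
State 1 belongs to the block {1}, which has 1 states.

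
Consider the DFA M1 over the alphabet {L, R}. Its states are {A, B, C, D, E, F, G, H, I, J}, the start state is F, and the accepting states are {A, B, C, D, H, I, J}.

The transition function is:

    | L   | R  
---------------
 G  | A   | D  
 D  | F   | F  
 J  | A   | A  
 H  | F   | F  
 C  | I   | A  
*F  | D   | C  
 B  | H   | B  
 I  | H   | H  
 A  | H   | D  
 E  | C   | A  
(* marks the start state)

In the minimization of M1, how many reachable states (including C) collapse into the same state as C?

1

States {B,E,G,J} cannot be reached from the start state, so discard them.
Start with accepting vs non-accepting: {A,C,D,H,I} | {F}.
Refine {A,C,D,H,I} on symbol L: members go to different blocks, giving {A,C,I} and {D,H}.
On input L, block {A,C,I} splits into {A,I} and {C}.
The partition is now stable with 4 blocks: {A,I} | {F} | {D,H} | {C}.
State C belongs to the block {C}, which has 1 states.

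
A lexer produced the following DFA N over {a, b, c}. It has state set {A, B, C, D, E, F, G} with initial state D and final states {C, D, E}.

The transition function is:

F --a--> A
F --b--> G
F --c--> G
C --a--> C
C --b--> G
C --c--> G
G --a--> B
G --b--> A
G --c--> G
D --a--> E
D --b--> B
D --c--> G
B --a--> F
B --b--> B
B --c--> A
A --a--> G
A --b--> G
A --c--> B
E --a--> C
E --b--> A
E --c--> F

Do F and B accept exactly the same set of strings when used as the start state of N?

Every state is reachable, so we keep all 7.
P0 = {C,D,E} | {A,B,F,G}.
No further refinement is possible. Final partition (2 blocks): {C,D,E} | {A,B,F,G}.
F and B lie in the same block of the stable partition, so they are equivalent — no string distinguishes them.

Yes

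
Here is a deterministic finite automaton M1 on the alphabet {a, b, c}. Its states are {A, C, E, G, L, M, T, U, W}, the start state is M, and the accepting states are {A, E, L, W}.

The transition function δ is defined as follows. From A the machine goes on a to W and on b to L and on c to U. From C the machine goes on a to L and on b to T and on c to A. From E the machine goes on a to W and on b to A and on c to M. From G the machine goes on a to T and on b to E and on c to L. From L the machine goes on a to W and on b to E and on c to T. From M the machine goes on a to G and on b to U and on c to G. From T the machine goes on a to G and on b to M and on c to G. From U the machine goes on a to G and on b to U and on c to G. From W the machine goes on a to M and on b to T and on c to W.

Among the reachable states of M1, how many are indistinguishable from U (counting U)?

Reachable states from the start: {A,E,G,L,M,T,U,W}. Unreachable: {C} — drop them.
P0 = {A,E,L,W} | {G,M,T,U}.
Split {A,E,L,W} by δ(·,a) → {A,E,L} and {W}.
On input b, block {G,M,T,U} splits into {M,T,U} and {G}.
No further refinement is possible. Final partition (4 blocks): {A,E,L} | {M,T,U} | {W} | {G}.
State U belongs to the block {M,T,U}, which has 3 states.

3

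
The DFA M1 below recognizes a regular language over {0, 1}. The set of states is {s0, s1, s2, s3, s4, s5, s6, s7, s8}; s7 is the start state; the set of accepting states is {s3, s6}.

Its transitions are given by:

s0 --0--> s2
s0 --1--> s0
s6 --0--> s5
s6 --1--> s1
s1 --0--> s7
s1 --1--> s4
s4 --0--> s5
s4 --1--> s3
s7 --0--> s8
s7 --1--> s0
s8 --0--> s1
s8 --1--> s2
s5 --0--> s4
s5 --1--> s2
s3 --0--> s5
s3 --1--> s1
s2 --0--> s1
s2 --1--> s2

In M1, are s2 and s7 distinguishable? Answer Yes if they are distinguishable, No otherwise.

Yes

States {s6} cannot be reached from the start state, so discard them.
Start with accepting vs non-accepting: {s3} | {s0,s1,s2,s4,s5,s7,s8}.
Split {s0,s1,s2,s4,s5,s7,s8} by δ(·,1) → {s0,s1,s2,s5,s7,s8} and {s4}.
On input 0, block {s0,s1,s2,s5,s7,s8} splits into {s0,s1,s2,s7,s8} and {s5}.
Refine {s0,s1,s2,s7,s8} on symbol 1: members go to different blocks, giving {s0,s2,s7,s8} and {s1}.
Split {s0,s2,s7,s8} by δ(·,0) → {s0,s7} and {s2,s8}.
No further refinement is possible. Final partition (6 blocks): {s3} | {s0,s7} | {s4} | {s5} | {s1} | {s2,s8}.
s2 and s7 end up in different blocks, so they are distinguishable. For instance, the string '011' is accepted from only s2.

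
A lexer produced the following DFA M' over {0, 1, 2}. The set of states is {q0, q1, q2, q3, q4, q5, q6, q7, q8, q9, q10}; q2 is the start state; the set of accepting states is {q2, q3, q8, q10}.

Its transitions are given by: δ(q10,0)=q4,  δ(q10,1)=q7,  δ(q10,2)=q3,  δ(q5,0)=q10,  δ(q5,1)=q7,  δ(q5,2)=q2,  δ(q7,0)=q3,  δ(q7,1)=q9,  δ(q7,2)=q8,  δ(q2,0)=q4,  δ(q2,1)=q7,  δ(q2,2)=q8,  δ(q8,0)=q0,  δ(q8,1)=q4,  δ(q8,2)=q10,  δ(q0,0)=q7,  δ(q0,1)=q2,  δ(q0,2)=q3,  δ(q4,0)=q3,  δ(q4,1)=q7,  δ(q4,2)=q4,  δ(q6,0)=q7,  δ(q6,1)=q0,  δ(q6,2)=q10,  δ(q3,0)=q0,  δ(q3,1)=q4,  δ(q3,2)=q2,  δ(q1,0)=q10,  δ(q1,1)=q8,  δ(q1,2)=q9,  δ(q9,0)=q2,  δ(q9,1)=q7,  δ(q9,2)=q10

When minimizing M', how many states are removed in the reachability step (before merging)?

No path from q2 leads to q1, q5, q6; the other 8 states are all reachable.

3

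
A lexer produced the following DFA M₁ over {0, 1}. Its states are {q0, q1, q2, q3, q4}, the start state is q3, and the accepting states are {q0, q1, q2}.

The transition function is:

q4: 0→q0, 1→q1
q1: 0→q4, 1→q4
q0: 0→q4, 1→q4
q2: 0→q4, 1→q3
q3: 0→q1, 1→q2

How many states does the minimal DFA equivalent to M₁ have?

2

All states are reachable from the start state.
Initial partition by acceptance: {q0,q1,q2} | {q3,q4}.
The partition is now stable with 2 blocks: {q0,q1,q2} | {q3,q4}.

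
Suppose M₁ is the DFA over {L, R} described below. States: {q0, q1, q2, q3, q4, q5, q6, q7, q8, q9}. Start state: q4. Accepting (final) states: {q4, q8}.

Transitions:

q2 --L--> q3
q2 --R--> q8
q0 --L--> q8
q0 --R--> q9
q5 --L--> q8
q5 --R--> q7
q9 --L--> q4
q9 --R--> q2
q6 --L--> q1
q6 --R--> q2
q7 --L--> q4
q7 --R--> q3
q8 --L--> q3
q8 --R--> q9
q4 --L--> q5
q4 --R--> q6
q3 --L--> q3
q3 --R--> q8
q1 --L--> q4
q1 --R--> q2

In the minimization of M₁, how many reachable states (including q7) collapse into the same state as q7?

Reachable states from the start: {q1,q2,q3,q4,q5,q6,q7,q8,q9}. Unreachable: {q0} — drop them.
Start with accepting vs non-accepting: {q4,q8} | {q1,q2,q3,q5,q6,q7,q9}.
On input L, block {q1,q2,q3,q5,q6,q7,q9} splits into {q1,q5,q7,q9} and {q2,q3,q6}.
On input L, block {q4,q8} splits into {q4} and {q8}.
Split {q1,q5,q7,q9} by δ(·,L) → {q1,q7,q9} and {q5}.
Split {q2,q3,q6} by δ(·,L) → {q2,q3} and {q6}.
The partition is now stable with 6 blocks: {q4} | {q1,q7,q9} | {q2,q3} | {q8} | {q5} | {q6}.
State q7 belongs to the block {q1,q7,q9}, which has 3 states.

3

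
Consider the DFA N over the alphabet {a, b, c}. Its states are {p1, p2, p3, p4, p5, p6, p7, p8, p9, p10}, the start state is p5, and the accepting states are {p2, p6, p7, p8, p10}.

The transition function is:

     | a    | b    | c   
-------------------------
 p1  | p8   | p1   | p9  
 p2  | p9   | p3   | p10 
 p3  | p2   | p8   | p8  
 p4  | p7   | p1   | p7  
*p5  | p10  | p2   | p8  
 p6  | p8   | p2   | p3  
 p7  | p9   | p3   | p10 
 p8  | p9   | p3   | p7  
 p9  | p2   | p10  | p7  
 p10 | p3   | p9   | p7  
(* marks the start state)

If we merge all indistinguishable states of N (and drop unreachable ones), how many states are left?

2

Reachable states from the start: {p2,p3,p5,p7,p8,p9,p10}. Unreachable: {p1,p4,p6} — drop them.
P0 = {p2,p7,p8,p10} | {p3,p5,p9}.
No further refinement is possible. Final partition (2 blocks): {p2,p7,p8,p10} | {p3,p5,p9}.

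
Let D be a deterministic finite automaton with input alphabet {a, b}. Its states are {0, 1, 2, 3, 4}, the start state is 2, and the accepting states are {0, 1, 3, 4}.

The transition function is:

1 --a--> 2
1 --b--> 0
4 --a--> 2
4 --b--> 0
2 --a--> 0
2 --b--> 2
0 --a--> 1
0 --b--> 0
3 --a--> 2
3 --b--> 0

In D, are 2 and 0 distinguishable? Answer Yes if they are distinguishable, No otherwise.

States {3,4} cannot be reached from the start state, so discard them.
P0 = {0,1} | {2}.
Refine {0,1} on symbol a: members go to different blocks, giving {0} and {1}.
The partition is now stable with 3 blocks: {0} | {2} | {1}.
2 and 0 end up in different blocks, so they are distinguishable. For instance, the string 'ε' is accepted from only 0.

Yes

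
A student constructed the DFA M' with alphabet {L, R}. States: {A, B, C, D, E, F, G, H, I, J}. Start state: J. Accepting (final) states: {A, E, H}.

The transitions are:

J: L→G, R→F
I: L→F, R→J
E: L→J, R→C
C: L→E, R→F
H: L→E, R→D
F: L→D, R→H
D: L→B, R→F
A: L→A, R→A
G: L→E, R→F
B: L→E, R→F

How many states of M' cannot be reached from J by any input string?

BFS from J reaches {B, C, D, E, F, G, H, J}; the 2 state(s) A, I are never visited.

2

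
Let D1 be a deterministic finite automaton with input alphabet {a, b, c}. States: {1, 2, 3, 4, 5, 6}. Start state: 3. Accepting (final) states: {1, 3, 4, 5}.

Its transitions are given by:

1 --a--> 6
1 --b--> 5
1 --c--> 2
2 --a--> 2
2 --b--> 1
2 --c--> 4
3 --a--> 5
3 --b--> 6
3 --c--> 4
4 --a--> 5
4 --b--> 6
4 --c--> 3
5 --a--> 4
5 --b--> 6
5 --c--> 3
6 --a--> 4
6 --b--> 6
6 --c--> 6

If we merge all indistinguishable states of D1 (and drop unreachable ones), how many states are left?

2

First remove the unreachable states {1,2}; 4 states remain.
P0 = {3,4,5} | {6}.
Stable partition: {3,4,5} | {6} — 2 equivalence classes.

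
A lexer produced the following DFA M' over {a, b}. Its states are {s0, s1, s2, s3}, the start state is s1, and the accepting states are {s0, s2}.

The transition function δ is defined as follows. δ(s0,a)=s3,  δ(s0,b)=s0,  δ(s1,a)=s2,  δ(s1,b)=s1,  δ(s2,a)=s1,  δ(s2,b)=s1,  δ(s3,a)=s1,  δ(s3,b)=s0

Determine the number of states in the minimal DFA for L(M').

2

States {s0,s3} cannot be reached from the start state, so discard them.
P0 = {s2} | {s1}.
No further refinement is possible. Final partition (2 blocks): {s2} | {s1}.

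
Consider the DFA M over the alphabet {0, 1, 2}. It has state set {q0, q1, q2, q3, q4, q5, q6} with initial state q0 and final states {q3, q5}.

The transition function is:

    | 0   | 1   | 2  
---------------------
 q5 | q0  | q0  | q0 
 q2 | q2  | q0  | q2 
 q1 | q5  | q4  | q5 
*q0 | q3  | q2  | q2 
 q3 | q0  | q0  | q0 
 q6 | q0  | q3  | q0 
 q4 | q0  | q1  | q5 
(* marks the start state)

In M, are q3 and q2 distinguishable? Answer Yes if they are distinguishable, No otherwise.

States {q1,q4,q5,q6} cannot be reached from the start state, so discard them.
Start with accepting vs non-accepting: {q3} | {q0,q2}.
Refine {q0,q2} on symbol 0: members go to different blocks, giving {q0} and {q2}.
The partition is now stable with 3 blocks: {q3} | {q0} | {q2}.
q3 and q2 end up in different blocks, so they are distinguishable. For instance, the string 'ε' is accepted from only q3.

Yes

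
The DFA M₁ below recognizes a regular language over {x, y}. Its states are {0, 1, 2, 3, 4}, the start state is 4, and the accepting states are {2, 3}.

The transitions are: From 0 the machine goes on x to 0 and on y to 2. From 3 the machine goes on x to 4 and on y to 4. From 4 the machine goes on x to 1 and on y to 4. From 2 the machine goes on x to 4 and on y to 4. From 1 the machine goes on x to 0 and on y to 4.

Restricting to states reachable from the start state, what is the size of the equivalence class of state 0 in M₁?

1

States {3} cannot be reached from the start state, so discard them.
Start with accepting vs non-accepting: {2} | {0,1,4}.
Split {0,1,4} by δ(·,y) → {1,4} and {0}.
Refine {1,4} on symbol x: members go to different blocks, giving {1} and {4}.
No further refinement is possible. Final partition (4 blocks): {2} | {1} | {0} | {4}.
The equivalence class containing 0 is {0}, of size 1.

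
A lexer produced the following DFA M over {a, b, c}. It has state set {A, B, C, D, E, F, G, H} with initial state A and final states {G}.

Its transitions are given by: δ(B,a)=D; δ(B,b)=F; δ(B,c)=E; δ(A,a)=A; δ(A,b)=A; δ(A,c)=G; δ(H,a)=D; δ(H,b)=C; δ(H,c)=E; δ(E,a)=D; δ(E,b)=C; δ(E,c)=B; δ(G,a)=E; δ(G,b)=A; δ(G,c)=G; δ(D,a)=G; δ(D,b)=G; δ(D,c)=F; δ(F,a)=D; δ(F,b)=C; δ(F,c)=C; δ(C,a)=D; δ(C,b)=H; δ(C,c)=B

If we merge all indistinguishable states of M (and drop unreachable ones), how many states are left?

4

Initial partition by acceptance: {G} | {A,B,C,D,E,F,H}.
Split {A,B,C,D,E,F,H} by δ(·,a) → {A,B,C,E,F,H} and {D}.
On input a, block {A,B,C,E,F,H} splits into {B,C,E,F,H} and {A}.
Stable partition: {G} | {B,C,E,F,H} | {D} | {A} — 4 equivalence classes.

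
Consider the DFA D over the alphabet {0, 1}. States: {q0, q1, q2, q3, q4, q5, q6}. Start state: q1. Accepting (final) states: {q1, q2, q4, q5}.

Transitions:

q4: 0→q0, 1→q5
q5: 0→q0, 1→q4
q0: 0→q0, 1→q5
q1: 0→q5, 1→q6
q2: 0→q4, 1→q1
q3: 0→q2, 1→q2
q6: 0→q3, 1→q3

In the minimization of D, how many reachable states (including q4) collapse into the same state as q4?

Every state is reachable, so we keep all 7.
Start with accepting vs non-accepting: {q1,q2,q4,q5} | {q0,q3,q6}.
Split {q1,q2,q4,q5} by δ(·,0) → {q1,q2} and {q4,q5}.
Refine {q1,q2} on symbol 1: members go to different blocks, giving {q1} and {q2}.
Split {q0,q3,q6} by δ(·,0) → {q0,q6} and {q3}.
Split {q0,q6} by δ(·,0) → {q0} and {q6}.
Stable partition: {q1} | {q0} | {q4,q5} | {q2} | {q3} | {q6} — 6 equivalence classes.
State q4 belongs to the block {q4,q5}, which has 2 states.

2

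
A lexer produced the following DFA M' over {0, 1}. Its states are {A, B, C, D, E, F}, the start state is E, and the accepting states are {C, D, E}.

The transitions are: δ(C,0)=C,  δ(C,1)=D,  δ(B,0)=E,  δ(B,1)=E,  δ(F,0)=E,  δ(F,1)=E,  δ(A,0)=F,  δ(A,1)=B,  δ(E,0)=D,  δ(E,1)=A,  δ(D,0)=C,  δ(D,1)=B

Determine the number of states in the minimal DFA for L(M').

Every state is reachable, so we keep all 6.
Start with accepting vs non-accepting: {C,D,E} | {A,B,F}.
Refine {C,D,E} on symbol 1: members go to different blocks, giving {D,E} and {C}.
Split {D,E} by δ(·,0) → {D} and {E}.
Split {A,B,F} by δ(·,0) → {B,F} and {A}.
The partition is now stable with 5 blocks: {D} | {B,F} | {C} | {E} | {A}.

5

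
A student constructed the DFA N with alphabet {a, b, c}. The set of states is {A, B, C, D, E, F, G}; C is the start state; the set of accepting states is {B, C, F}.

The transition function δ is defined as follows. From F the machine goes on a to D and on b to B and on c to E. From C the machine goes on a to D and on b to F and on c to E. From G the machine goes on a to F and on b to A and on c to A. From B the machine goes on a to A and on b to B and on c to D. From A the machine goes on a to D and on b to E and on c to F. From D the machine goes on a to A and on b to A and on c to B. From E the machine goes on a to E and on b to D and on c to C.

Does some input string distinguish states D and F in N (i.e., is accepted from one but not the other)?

States {G} cannot be reached from the start state, so discard them.
P0 = {B,C,F} | {A,D,E}.
The partition is now stable with 2 blocks: {B,C,F} | {A,D,E}.
D and F end up in different blocks, so they are distinguishable. For instance, the string 'ε' is accepted from only F.

Yes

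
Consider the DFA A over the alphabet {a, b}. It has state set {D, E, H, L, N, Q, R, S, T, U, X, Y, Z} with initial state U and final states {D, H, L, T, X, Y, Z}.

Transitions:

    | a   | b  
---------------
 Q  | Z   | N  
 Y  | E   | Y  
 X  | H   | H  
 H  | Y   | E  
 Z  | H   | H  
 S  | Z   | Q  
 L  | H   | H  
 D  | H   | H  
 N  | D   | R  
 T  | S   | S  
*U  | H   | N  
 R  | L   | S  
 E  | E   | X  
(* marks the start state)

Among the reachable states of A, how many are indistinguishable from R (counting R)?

Reachable states from the start: {D,E,H,L,N,Q,R,S,U,X,Y,Z}. Unreachable: {T} — drop them.
Initial partition by acceptance: {D,H,L,X,Y,Z} | {E,N,Q,R,S,U}.
Refine {D,H,L,X,Y,Z} on symbol a: members go to different blocks, giving {D,H,L,X,Z} and {Y}.
Refine {D,H,L,X,Z} on symbol a: members go to different blocks, giving {D,L,X,Z} and {H}.
On input a, block {E,N,Q,R,S,U} splits into {N,Q,R,S} and {E} and {U}.
The partition is now stable with 6 blocks: {D,L,X,Z} | {N,Q,R,S} | {Y} | {H} | {E} | {U}.
The equivalence class containing R is {N,Q,R,S}, of size 4.

4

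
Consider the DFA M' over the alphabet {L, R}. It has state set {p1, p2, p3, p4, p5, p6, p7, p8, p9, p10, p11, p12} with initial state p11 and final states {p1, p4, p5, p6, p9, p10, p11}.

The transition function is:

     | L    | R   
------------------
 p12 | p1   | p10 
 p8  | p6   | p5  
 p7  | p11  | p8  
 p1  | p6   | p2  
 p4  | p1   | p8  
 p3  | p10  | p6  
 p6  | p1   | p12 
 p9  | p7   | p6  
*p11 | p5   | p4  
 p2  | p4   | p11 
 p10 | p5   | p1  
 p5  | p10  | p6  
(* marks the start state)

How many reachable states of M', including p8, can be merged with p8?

First remove the unreachable states {p3,p7,p9}; 9 states remain.
Start with accepting vs non-accepting: {p1,p4,p5,p6,p10,p11} | {p2,p8,p12}.
Split {p1,p4,p5,p6,p10,p11} by δ(·,R) → {p1,p4,p6} and {p5,p10,p11}.
No further refinement is possible. Final partition (3 blocks): {p1,p4,p6} | {p2,p8,p12} | {p5,p10,p11}.
State p8 belongs to the block {p2,p8,p12}, which has 3 states.

3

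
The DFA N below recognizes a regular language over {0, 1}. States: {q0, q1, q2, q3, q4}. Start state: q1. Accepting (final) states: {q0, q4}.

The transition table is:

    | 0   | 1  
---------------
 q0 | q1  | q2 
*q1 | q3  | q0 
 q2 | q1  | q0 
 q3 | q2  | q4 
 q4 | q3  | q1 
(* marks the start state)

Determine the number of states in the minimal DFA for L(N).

2

All states are reachable from the start state.
Start with accepting vs non-accepting: {q0,q4} | {q1,q2,q3}.
No further refinement is possible. Final partition (2 blocks): {q0,q4} | {q1,q2,q3}.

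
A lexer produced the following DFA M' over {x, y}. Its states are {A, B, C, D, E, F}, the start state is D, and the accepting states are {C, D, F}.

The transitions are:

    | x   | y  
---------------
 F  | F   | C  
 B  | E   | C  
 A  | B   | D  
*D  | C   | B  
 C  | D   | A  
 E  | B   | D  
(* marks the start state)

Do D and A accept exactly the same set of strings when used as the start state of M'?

First remove the unreachable states {F}; 5 states remain.
P0 = {C,D} | {A,B,E}.
The partition is now stable with 2 blocks: {C,D} | {A,B,E}.
D and A end up in different blocks, so they are distinguishable. For instance, the string 'ε' is accepted from only D.

No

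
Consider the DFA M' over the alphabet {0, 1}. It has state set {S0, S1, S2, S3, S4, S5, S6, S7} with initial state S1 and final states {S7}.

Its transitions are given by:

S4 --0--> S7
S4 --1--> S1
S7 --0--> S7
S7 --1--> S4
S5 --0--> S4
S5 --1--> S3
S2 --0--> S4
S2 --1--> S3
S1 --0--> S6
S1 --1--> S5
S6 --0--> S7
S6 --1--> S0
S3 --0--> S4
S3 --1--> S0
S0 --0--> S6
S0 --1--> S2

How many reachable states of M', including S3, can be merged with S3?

Initial partition by acceptance: {S7} | {S0,S1,S2,S3,S4,S5,S6}.
Split {S0,S1,S2,S3,S4,S5,S6} by δ(·,0) → {S0,S1,S2,S3,S5} and {S4,S6}.
The partition is now stable with 3 blocks: {S7} | {S0,S1,S2,S3,S5} | {S4,S6}.
The equivalence class containing S3 is {S0,S1,S2,S3,S5}, of size 5.

5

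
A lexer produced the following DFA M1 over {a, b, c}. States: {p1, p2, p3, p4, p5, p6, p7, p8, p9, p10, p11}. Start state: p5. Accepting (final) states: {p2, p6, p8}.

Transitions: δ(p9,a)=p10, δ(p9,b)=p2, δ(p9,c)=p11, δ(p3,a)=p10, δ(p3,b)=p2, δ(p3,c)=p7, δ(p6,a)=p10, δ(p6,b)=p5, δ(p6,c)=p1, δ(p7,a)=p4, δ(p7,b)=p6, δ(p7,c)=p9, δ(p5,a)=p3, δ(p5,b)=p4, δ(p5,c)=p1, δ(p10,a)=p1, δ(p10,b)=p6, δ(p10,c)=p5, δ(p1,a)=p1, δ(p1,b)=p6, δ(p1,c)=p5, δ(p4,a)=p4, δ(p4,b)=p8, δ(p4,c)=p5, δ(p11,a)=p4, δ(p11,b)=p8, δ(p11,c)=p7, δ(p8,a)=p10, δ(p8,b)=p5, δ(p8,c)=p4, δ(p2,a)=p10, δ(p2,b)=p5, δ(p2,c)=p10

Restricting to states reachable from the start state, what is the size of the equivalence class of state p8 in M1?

Start with accepting vs non-accepting: {p2,p6,p8} | {p1,p3,p4,p5,p7,p9,p10,p11}.
Split {p1,p3,p4,p5,p7,p9,p10,p11} by δ(·,b) → {p1,p3,p4,p7,p9,p10,p11} and {p5}.
Split {p1,p3,p4,p7,p9,p10,p11} by δ(·,c) → {p3,p7,p9,p11} and {p1,p4,p10}.
Stable partition: {p2,p6,p8} | {p3,p7,p9,p11} | {p5} | {p1,p4,p10} — 4 equivalence classes.
State p8 belongs to the block {p2,p6,p8}, which has 3 states.

3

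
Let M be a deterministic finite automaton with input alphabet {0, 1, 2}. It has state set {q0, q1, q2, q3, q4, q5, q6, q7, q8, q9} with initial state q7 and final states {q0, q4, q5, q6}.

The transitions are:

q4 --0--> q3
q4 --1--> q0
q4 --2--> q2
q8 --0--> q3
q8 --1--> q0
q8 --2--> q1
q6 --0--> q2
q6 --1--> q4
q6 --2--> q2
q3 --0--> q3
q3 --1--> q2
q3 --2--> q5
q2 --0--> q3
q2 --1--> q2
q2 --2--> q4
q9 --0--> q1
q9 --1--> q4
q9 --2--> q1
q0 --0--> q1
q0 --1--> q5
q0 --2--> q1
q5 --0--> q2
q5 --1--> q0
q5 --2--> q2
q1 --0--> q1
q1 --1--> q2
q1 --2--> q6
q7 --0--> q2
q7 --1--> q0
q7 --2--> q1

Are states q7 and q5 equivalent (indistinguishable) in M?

No

First remove the unreachable states {q8,q9}; 8 states remain.
P0 = {q0,q4,q5,q6} | {q1,q2,q3,q7}.
On input 1, block {q1,q2,q3,q7} splits into {q1,q2,q3} and {q7}.
No further refinement is possible. Final partition (3 blocks): {q0,q4,q5,q6} | {q1,q2,q3} | {q7}.
q7 and q5 end up in different blocks, so they are distinguishable. For instance, the string 'ε' is accepted from only q5.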